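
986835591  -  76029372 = 910806219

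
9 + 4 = 13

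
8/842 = 4/421 = 0.01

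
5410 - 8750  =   -3340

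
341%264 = 77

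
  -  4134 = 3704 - 7838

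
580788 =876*663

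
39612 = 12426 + 27186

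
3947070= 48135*82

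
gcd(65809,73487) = 1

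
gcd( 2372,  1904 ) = 4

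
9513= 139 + 9374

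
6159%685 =679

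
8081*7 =56567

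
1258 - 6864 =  - 5606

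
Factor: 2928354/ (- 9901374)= - 7^ ( - 1 ) * 11^1*13^1 * 3413^1*235747^( - 1 ) = - 488059/1650229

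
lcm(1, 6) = 6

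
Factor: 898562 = 2^1*7^2*53^1*173^1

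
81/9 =9= 9.00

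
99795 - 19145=80650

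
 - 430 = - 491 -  - 61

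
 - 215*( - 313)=67295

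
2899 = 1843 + 1056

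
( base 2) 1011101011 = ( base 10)747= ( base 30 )OR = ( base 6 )3243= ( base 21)1EC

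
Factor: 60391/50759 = 131^1*193^(-1)*263^(  -  1 )*461^1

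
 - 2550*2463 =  - 6280650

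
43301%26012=17289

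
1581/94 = 1581/94  =  16.82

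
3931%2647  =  1284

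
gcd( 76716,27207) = 9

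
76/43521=76/43521 = 0.00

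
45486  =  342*133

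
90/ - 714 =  - 15/119   =  -  0.13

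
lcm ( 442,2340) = 39780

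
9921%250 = 171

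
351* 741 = 260091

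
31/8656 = 31/8656 = 0.00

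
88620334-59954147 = 28666187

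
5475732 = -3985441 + 9461173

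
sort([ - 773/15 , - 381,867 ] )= [ - 381,  -  773/15,867 ] 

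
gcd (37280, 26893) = 1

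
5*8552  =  42760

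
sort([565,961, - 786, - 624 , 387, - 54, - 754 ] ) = [ - 786, - 754, - 624, - 54,387,565 , 961 ]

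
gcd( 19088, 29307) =1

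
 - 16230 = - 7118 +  - 9112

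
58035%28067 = 1901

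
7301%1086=785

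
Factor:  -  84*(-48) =2^6*3^2*7^1 =4032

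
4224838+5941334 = 10166172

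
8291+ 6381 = 14672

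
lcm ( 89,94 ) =8366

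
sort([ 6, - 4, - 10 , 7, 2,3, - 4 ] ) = [- 10, - 4, - 4,  2, 3, 6, 7] 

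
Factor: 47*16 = 2^4*47^1 = 752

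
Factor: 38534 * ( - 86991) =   -  2^1*3^1*107^1*271^1 * 19267^1 = - 3352111194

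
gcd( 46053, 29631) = 357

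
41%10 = 1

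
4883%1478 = 449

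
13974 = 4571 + 9403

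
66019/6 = 11003+ 1/6 = 11003.17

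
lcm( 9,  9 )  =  9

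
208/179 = 1 + 29/179 = 1.16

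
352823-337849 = 14974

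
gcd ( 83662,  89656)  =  2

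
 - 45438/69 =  - 15146/23= - 658.52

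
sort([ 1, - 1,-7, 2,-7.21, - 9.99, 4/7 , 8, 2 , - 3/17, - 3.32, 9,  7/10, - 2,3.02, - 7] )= [-9.99, - 7.21, - 7, - 7, - 3.32, - 2, - 1 , - 3/17, 4/7,7/10, 1,2, 2, 3.02, 8,9 ] 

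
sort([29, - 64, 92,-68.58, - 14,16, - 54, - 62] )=[ - 68.58, - 64 , - 62, - 54, - 14, 16,29,92] 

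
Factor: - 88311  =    -  3^1*29437^1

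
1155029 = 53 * 21793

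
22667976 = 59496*381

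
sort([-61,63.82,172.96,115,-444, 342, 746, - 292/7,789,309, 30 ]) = [-444,-61,  -  292/7, 30,63.82,115  ,  172.96, 309,342, 746,789]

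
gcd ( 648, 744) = 24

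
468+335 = 803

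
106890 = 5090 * 21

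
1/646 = 1/646= 0.00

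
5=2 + 3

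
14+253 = 267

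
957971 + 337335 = 1295306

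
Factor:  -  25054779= - 3^1*947^1 * 8819^1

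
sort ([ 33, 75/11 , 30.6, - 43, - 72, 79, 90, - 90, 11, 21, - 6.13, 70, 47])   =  [ - 90, - 72, - 43,  -  6.13,  75/11, 11, 21,30.6,33,47,70,  79, 90]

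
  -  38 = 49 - 87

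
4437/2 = 2218 + 1/2 = 2218.50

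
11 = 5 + 6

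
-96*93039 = -8931744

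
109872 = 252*436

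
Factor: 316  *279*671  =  59158044 = 2^2*3^2 *11^1 * 31^1 * 61^1*79^1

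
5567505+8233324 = 13800829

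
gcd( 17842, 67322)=2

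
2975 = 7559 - 4584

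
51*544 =27744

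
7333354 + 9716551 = 17049905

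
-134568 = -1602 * 84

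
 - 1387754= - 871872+-515882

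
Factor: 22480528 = 2^4 * 7^1* 17^1 * 11807^1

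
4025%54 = 29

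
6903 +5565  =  12468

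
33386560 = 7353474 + 26033086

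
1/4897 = 1/4897 = 0.00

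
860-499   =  361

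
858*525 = 450450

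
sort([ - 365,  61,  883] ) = [ - 365, 61, 883 ]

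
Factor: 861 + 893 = 2^1*877^1 = 1754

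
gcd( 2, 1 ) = 1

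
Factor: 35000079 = 3^1*11666693^1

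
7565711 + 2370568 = 9936279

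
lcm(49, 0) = 0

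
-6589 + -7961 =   -  14550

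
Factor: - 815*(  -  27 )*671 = 3^3*5^1*11^1*61^1*163^1 = 14765355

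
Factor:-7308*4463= - 32615604 = -2^2* 3^2*7^1 * 29^1 * 4463^1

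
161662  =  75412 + 86250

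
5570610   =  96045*58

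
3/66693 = 1/22231=0.00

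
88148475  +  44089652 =132238127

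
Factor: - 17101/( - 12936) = 349/264 = 2^ (-3 )*3^(-1)*11^( - 1 )*349^1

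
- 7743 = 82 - 7825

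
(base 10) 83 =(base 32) 2j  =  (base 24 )3B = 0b1010011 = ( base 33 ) 2H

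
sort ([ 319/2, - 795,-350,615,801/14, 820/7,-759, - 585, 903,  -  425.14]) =[ - 795, - 759,-585, - 425.14, - 350, 801/14,820/7, 319/2, 615 , 903 ]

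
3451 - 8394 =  - 4943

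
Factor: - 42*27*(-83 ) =94122  =  2^1 * 3^4 * 7^1*83^1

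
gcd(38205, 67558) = 1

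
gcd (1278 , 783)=9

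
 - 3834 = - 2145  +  - 1689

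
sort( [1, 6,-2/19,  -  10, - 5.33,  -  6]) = [ - 10, - 6,-5.33, - 2/19, 1, 6] 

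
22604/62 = 364  +  18/31 = 364.58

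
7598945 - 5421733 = 2177212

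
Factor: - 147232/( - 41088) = 2^( - 2 )*3^(  -  1)*43^1 = 43/12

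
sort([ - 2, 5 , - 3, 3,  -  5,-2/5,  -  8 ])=[-8,-5, - 3 ,  -  2, - 2/5, 3, 5] 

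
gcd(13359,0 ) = 13359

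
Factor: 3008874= 2^1*3^1*  11^1*45589^1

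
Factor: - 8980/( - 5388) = 3^( - 1) *5^1 =5/3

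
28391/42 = 28391/42 = 675.98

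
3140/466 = 1570/233= 6.74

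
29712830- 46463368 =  - 16750538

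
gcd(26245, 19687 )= 1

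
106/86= 1 + 10/43 = 1.23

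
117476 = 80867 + 36609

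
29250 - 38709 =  - 9459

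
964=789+175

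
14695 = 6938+7757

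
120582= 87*1386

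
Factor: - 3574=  - 2^1*1787^1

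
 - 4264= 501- 4765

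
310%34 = 4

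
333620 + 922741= 1256361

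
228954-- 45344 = 274298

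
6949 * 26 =180674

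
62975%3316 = 3287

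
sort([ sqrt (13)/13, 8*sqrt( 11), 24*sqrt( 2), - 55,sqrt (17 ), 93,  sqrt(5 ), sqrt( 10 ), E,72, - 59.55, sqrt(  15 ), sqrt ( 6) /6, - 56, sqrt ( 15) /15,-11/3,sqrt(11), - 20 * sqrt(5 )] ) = [ - 59.55, -56, - 55, - 20 *sqrt( 5 ), - 11/3 , sqrt( 15) /15,sqrt( 13 ) /13, sqrt( 6 )/6, sqrt(5),E,sqrt(10 ),  sqrt(11), sqrt( 15),sqrt( 17 ),8*sqrt(11), 24*sqrt ( 2),72, 93]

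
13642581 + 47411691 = 61054272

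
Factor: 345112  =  2^3*179^1*241^1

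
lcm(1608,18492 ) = 36984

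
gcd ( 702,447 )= 3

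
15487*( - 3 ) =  - 46461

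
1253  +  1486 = 2739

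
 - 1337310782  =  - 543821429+-793489353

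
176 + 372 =548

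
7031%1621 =547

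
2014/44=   1007/22 = 45.77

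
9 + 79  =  88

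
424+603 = 1027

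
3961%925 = 261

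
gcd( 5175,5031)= 9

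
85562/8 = 42781/4 = 10695.25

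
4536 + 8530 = 13066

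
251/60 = 4 + 11/60   =  4.18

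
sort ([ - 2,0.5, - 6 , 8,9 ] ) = [-6, - 2,0.5 , 8,9 ] 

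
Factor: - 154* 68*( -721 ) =2^3 * 7^2*11^1*17^1*103^1 = 7550312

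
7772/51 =152 + 20/51 = 152.39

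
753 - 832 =  -  79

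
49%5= 4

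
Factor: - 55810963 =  - 13^1*41^1*104711^1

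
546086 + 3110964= 3657050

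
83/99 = 83/99 = 0.84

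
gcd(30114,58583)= 7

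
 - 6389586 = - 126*50711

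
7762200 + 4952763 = 12714963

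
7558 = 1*7558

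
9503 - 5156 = 4347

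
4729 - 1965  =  2764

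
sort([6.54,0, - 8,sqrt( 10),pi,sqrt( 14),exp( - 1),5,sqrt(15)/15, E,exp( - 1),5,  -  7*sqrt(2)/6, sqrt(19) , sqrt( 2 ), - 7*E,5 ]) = [ - 7*E, - 8, - 7*sqrt (2 )/6,0,sqrt( 15)/15, exp( - 1 ),exp( - 1),sqrt(2), E,pi, sqrt(10),sqrt(14),sqrt( 19),5,5,5,6.54 ]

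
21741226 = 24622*883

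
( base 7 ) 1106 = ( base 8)616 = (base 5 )3043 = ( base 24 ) GE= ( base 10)398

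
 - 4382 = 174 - 4556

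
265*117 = 31005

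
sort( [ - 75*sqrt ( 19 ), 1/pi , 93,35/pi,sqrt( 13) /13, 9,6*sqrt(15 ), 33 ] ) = [ - 75*sqrt(19), sqrt (13)/13,1/pi,9,  35/pi,6*sqrt (15),33, 93 ] 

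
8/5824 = 1/728 = 0.00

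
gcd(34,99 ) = 1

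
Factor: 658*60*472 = 2^6*3^1*5^1 *7^1*47^1*59^1 = 18634560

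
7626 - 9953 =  - 2327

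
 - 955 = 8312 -9267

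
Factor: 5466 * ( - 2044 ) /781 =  - 2^3*3^1* 7^1*11^( - 1 )*71^( - 1 ) * 73^1*911^1 =- 11172504/781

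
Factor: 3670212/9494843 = 2^2*3^1 * 7^1*13^1 * 769^( - 1 )*3361^1*12347^ ( - 1)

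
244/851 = 244/851 = 0.29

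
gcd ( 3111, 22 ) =1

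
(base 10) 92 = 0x5C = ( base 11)84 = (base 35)2M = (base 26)3e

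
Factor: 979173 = 3^2*13^1*8369^1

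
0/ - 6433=0/1 = - 0.00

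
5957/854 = 851/122 = 6.98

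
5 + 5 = 10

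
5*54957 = 274785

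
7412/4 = 1853 = 1853.00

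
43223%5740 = 3043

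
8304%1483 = 889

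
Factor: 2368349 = 101^1*131^1*179^1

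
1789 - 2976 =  - 1187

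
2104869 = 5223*403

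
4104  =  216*19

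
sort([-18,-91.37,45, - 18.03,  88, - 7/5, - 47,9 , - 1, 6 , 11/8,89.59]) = [ - 91.37, - 47 ,-18.03, - 18, - 7/5 , - 1,11/8, 6 , 9,45,  88,89.59]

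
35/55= 7/11 = 0.64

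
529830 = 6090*87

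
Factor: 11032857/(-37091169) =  - 1225873/4121241=-  3^(-1)*11^1*499^ (  -  1 )*2753^ (-1 )*111443^1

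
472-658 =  - 186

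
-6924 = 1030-7954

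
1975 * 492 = 971700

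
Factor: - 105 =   -  3^1*5^1*7^1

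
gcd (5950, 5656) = 14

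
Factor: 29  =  29^1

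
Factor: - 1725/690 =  - 2^( - 1)*5^1 = - 5/2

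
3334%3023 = 311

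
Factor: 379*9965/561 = 3776735/561 = 3^( - 1)*5^1 * 11^(-1 )*17^ ( - 1 )*379^1*1993^1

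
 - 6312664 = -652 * 9682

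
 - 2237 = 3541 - 5778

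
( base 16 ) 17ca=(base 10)6090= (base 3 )22100120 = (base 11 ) 4637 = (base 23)bbi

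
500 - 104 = 396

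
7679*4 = 30716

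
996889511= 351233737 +645655774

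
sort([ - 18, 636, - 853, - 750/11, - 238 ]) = [-853, - 238, - 750/11, - 18 , 636 ]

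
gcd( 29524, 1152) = 4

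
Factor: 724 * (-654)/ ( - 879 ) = 157832/293 =2^3*109^1 * 181^1*293^( - 1)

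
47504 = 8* 5938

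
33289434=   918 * 36263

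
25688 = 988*26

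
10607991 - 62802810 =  - 52194819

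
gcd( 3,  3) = 3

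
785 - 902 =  - 117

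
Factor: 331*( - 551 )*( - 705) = 3^1*5^1*19^1*29^1*47^1*331^1 = 128578605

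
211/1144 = 211/1144 = 0.18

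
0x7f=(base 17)78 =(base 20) 67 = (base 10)127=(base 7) 241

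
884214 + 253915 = 1138129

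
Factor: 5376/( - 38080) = - 12/85=- 2^2*3^1*5^( - 1)*17^( - 1 )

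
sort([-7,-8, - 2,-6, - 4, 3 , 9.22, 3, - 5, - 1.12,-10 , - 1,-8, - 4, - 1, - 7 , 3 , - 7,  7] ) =[ - 10, - 8, - 8, - 7 , - 7, - 7, - 6, - 5, - 4, - 4,- 2,-1.12, - 1, - 1,3,  3,3, 7,9.22]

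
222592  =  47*4736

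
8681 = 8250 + 431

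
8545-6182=2363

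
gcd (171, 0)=171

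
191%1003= 191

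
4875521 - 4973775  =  -98254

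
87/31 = 2 + 25/31 = 2.81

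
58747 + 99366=158113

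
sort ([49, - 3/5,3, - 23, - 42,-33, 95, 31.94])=[-42, - 33, - 23, - 3/5, 3,31.94, 49,95 ] 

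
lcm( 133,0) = 0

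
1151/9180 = 1151/9180 = 0.13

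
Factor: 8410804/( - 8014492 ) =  - 31^( - 1 )*59^1*157^1* 227^1*64633^( - 1)= - 2102701/2003623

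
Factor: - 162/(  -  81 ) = 2 = 2^1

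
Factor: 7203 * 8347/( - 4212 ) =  - 2^(-2 )*3^( - 3)*7^4*13^( - 1)*17^1*491^1 = - 20041147/1404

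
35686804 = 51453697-15766893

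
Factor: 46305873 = 3^2*1069^1 * 4813^1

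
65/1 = 65 = 65.00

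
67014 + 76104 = 143118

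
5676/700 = 1419/175 = 8.11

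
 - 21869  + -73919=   -  95788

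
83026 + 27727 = 110753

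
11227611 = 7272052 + 3955559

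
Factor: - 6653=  - 6653^1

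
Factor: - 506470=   -  2^1*5^1* 50647^1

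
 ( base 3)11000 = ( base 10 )108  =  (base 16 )6C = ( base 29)3L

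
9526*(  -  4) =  - 38104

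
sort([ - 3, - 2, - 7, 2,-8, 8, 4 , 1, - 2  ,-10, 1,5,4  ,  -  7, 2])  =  [ -10,-8, - 7, - 7, - 3, - 2,  -  2,1,  1 , 2,  2, 4, 4,5,8 ] 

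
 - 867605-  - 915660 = 48055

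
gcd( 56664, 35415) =7083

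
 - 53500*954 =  - 51039000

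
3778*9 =34002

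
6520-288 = 6232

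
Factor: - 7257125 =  - 5^3* 58057^1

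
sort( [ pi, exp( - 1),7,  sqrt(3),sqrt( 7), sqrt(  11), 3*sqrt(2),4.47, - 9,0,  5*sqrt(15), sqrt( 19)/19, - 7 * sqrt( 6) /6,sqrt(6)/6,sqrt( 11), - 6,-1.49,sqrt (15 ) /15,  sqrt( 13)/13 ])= [ - 9,  -  6, - 7*sqrt( 6) /6,  -  1.49,0,sqrt( 19)/19, sqrt(15)/15,sqrt( 13)/13, exp( - 1),sqrt( 6 )/6,sqrt(3) , sqrt( 7),pi, sqrt( 11 ),sqrt( 11 ),3*sqrt( 2 ) , 4.47 , 7,5*sqrt( 15 )]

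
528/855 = 176/285 = 0.62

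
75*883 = 66225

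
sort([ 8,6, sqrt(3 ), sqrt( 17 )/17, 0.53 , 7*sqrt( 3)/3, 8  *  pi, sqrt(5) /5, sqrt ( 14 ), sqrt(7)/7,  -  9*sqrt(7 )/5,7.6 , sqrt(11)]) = [ - 9 * sqrt(7 ) /5, sqrt(17 ) /17, sqrt(7)/7, sqrt(5) /5, 0.53, sqrt ( 3 ), sqrt(11),sqrt(14 ), 7*sqrt(3) /3, 6, 7.6, 8, 8*pi ]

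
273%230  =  43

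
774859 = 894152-119293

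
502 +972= 1474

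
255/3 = 85 = 85.00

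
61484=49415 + 12069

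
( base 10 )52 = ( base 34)1i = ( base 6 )124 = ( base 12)44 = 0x34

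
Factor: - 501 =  - 3^1 *167^1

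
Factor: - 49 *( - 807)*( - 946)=-37407678 =- 2^1*3^1* 7^2 * 11^1 *43^1 * 269^1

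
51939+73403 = 125342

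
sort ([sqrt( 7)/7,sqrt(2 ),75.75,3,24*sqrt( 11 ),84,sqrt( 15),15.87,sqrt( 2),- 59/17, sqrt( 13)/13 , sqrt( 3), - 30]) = [ - 30,  -  59/17,sqrt(13) /13,sqrt( 7)/7, sqrt(2 ),sqrt( 2 ),sqrt( 3), 3,sqrt ( 15), 15.87 , 75.75,24 *sqrt( 11), 84 ]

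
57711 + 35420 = 93131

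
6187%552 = 115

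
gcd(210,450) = 30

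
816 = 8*102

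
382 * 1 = 382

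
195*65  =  12675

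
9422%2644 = 1490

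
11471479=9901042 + 1570437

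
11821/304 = 38 + 269/304 = 38.88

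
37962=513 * 74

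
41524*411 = 17066364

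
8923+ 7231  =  16154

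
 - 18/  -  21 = 6/7= 0.86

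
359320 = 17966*20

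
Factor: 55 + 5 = 60 =2^2*3^1*5^1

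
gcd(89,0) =89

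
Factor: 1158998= 2^1*579499^1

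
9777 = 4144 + 5633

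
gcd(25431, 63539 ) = 7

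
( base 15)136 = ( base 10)276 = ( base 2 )100010100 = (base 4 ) 10110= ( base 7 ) 543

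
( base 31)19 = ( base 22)1i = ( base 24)1g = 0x28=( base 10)40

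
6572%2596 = 1380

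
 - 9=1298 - 1307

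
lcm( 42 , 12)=84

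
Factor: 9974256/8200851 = 3324752/2733617 = 2^4* 17^(-1)*401^ ( - 2)*207797^1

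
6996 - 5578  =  1418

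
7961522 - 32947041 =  - 24985519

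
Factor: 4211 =4211^1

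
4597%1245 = 862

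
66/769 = 66/769 =0.09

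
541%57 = 28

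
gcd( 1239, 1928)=1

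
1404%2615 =1404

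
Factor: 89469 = 3^2*9941^1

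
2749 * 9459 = 26002791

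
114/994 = 57/497 = 0.11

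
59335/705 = 84 + 23/141 = 84.16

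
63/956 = 63/956 = 0.07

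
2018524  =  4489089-2470565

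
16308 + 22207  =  38515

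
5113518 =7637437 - 2523919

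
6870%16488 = 6870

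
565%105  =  40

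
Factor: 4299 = 3^1*1433^1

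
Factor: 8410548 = 2^2* 3^1*23^1*31^1*983^1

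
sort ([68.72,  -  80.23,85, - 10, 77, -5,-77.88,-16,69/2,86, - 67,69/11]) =[ - 80.23, - 77.88,-67,-16,-10,-5,69/11,69/2,68.72,77,85,86] 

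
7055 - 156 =6899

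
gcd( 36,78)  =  6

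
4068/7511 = 4068/7511 = 0.54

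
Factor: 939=3^1*313^1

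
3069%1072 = 925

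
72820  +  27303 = 100123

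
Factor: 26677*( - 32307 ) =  - 861853839 = - 3^1*7^1*11^2 *37^1*89^1*103^1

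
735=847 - 112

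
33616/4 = 8404 = 8404.00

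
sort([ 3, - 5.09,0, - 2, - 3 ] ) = [  -  5.09,  -  3,  -  2 , 0,3 ]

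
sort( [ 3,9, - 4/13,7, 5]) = [ - 4/13, 3, 5,7,9]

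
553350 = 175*3162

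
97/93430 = 97/93430 =0.00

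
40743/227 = 40743/227 = 179.48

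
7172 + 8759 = 15931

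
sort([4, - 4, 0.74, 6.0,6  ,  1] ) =[ - 4, 0.74,  1, 4, 6.0, 6 ] 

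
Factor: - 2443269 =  - 3^1*814423^1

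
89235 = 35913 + 53322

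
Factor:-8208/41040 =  - 5^( - 1 ) = - 1/5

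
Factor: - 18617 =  - 18617^1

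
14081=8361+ 5720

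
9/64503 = 1/7167 = 0.00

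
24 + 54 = 78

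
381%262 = 119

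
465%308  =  157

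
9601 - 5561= 4040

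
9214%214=12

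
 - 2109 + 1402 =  - 707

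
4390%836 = 210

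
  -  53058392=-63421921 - - 10363529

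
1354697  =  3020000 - 1665303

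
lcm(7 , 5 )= 35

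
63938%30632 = 2674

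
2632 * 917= 2413544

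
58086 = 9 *6454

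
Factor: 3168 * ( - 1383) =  - 4381344=- 2^5*3^3*11^1 * 461^1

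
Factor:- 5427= - 3^4*67^1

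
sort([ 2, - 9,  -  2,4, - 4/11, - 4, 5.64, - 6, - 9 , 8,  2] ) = [ - 9 , - 9,- 6, - 4, - 2, - 4/11, 2,2,4, 5.64, 8]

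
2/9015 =2/9015 = 0.00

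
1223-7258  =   - 6035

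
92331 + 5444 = 97775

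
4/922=2/461 = 0.00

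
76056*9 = 684504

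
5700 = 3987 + 1713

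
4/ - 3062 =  - 2/1531 = - 0.00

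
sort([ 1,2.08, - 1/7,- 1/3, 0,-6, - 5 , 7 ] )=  [-6,-5, - 1/3, - 1/7,0, 1 , 2.08, 7] 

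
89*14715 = 1309635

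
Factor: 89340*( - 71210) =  - 6361901400 = -2^3*3^1*5^2*1489^1 * 7121^1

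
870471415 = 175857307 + 694614108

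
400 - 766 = -366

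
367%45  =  7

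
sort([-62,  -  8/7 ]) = [ - 62,-8/7]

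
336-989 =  - 653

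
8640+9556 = 18196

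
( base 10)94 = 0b1011110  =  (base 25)3J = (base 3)10111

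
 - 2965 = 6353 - 9318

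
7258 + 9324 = 16582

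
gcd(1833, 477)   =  3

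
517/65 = 517/65= 7.95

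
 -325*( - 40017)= 13005525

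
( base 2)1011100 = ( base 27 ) 3B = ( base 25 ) 3h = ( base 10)92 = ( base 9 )112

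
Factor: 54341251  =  373^1*145687^1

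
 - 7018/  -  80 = 87+29/40 =87.72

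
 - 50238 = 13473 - 63711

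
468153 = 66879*7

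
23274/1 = 23274=23274.00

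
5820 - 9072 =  - 3252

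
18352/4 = 4588 = 4588.00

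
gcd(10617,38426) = 1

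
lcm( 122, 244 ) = 244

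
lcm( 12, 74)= 444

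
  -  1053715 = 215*( - 4901) 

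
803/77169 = 803/77169 = 0.01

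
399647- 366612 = 33035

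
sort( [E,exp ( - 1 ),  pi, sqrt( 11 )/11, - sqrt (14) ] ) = [ - sqrt( 14 ), sqrt( 11 )/11,exp( - 1 ),E,pi]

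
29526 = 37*798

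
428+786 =1214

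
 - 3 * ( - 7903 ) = 23709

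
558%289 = 269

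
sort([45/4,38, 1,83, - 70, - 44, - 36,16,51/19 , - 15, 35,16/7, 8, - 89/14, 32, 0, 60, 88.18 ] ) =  [ - 70 ,  -  44, - 36, - 15, - 89/14, 0, 1, 16/7, 51/19,  8,  45/4 , 16,32, 35,38,60 , 83, 88.18 ]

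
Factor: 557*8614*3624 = 17387944752 = 2^4*3^1*59^1*73^1*151^1*557^1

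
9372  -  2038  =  7334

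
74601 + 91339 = 165940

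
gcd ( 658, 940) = 94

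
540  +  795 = 1335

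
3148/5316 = 787/1329 =0.59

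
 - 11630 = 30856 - 42486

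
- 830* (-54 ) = 44820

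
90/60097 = 90/60097= 0.00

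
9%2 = 1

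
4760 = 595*8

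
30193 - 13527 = 16666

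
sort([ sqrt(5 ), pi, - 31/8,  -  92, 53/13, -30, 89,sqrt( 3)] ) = [ - 92, - 30, - 31/8, sqrt(3) , sqrt(5), pi,53/13, 89]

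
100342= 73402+26940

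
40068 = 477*84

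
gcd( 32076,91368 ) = 972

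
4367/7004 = 4367/7004 = 0.62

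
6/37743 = 2/12581 = 0.00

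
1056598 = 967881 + 88717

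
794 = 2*397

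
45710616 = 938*48732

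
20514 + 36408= 56922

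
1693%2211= 1693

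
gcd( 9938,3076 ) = 2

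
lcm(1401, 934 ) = 2802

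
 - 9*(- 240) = 2160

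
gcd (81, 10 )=1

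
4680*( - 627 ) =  - 2934360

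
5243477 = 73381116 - 68137639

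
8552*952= 8141504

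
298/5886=149/2943 = 0.05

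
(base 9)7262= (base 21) C18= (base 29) 69e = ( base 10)5321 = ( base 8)12311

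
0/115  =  0  =  0.00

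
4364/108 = 40 + 11/27=40.41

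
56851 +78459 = 135310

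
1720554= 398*4323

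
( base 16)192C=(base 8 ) 14454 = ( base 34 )5ji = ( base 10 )6444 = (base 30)74o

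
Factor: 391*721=281911 =7^1*17^1*23^1*103^1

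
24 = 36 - 12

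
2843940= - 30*(-94798)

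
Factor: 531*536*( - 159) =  - 45253944 = - 2^3*3^3 * 53^1*59^1 * 67^1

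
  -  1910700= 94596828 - 96507528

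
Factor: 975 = 3^1*5^2*13^1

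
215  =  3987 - 3772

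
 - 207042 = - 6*34507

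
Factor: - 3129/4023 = -7/9 = - 3^ ( - 2)*7^1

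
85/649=85/649 = 0.13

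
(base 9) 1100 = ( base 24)19I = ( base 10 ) 810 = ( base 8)1452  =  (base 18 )290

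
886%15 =1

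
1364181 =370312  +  993869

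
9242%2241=278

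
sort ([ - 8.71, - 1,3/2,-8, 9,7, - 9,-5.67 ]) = [ - 9, - 8.71, - 8,-5.67, - 1,3/2,7, 9 ]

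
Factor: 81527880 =2^3 * 3^1 * 5^1 * 7^1* 71^1*1367^1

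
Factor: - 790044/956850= - 2^1 * 5^( - 2)*6379^( - 1) * 65837^1=- 131674/159475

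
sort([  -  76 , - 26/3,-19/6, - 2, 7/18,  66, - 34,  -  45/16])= [- 76, - 34, - 26/3, - 19/6 , - 45/16, - 2, 7/18, 66]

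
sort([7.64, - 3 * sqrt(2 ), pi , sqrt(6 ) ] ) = [ - 3*sqrt (2 ) , sqrt(6 ),pi,7.64]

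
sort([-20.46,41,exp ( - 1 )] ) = [ - 20.46,exp( - 1 ), 41]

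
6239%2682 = 875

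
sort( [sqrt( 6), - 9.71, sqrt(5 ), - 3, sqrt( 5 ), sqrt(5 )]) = [ - 9.71,- 3,sqrt(5 ), sqrt( 5),sqrt( 5), sqrt( 6 )] 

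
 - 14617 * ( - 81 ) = 1183977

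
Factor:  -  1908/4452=-3^1*7^( - 1) = -  3/7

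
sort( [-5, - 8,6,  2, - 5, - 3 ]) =[-8, - 5, - 5, - 3,  2,6 ] 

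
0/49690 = 0=0.00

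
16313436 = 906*18006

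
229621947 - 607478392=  - 377856445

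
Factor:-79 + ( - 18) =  - 97=- 97^1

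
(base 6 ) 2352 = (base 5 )4242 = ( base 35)GC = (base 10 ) 572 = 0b1000111100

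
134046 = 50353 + 83693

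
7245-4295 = 2950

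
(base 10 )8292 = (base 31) 8JF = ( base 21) IGI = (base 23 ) FFC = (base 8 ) 20144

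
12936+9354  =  22290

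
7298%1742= 330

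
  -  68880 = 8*( -8610 ) 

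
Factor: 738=2^1*3^2*41^1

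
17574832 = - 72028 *( - 244 )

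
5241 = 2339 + 2902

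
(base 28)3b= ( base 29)38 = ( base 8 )137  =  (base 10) 95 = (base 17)5A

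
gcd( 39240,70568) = 8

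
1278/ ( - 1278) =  - 1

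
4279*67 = 286693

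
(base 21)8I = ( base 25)7b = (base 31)60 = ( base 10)186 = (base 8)272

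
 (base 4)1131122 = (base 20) eii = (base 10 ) 5978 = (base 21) DBE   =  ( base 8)13532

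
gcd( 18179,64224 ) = 1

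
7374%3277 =820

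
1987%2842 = 1987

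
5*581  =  2905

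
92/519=92/519 =0.18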